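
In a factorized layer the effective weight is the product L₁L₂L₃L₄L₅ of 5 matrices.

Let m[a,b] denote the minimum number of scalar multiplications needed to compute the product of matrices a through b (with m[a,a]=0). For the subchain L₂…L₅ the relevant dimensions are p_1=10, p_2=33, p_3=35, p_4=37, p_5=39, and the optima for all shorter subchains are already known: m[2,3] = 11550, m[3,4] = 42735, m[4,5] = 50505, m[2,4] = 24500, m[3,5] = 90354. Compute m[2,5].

38930

m[2,5] = min over k∈[2,4] of m[2,k]+m[k+1,5]+p_{1}·p_k·p_{5}.
k=2: 0 + 90354 + 10·33·39 = 103224; k=3: 11550 + 50505 + 10·35·39 = 75705; k=4: 24500 + 0 + 10·37·39 = 38930.
Minimum: 38930 at k=4.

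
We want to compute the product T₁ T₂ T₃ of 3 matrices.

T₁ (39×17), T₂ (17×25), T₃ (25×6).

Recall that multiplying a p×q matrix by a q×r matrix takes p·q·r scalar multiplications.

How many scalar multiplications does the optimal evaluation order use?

6528

Order (T₁ (T₂ T₃)): (T₂ T₃): 17×25 by 25×6 → 17×6, cost 17·25·6 = 2550; (T₁ (T₂ T₃)): 39×17 by 17×6 → 39×6, cost 39·17·6 = 3978; cumulative 6528. Total 6528.
Order ((T₁ T₂) T₃): (T₁ T₂): 39×17 by 17×25 → 39×25, cost 39·17·25 = 16575; ((T₁ T₂) T₃): 39×25 by 25×6 → 39×6, cost 39·25·6 = 5850; cumulative 22425. Total 22425.
Minimum: 6528.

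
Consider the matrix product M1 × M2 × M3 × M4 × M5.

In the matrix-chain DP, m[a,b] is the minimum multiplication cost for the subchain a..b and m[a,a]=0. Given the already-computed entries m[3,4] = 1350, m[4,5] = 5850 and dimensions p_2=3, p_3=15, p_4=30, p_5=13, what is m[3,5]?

2520

m[3,5] = min over k∈[3,4] of m[3,k]+m[k+1,5]+p_{2}·p_k·p_{5}.
k=3: 0 + 5850 + 3·15·13 = 6435; k=4: 1350 + 0 + 3·30·13 = 2520.
Minimum: 2520 at k=4.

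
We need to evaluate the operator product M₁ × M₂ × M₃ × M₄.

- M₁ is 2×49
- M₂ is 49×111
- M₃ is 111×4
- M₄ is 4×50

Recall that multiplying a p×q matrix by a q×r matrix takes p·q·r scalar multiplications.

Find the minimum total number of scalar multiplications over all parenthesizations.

12166

Adjacent pairs: M₁M₂ = 2·49·111 = 10878; M₂M₃ = 49·111·4 = 21756; M₃M₄ = 111·4·50 = 22200.
Length 3: M₁..M₃: k=1: 0+21756+2·49·4=22148; k=2: 10878+0+2·111·4=11766 → min 11766 | M₂..M₄: k=2: 0+22200+49·111·50=294150; k=3: 21756+0+49·4·50=31556 → min 31556.
Length 4: M₁..M₄: k=1: 0+31556+2·49·50=36456; k=2: 10878+22200+2·111·50=44178; k=3: 11766+0+2·4·50=12166 → min 12166.
Optimal order: (((M₁ × M₂) × M₃) × M₄) with cost 12166.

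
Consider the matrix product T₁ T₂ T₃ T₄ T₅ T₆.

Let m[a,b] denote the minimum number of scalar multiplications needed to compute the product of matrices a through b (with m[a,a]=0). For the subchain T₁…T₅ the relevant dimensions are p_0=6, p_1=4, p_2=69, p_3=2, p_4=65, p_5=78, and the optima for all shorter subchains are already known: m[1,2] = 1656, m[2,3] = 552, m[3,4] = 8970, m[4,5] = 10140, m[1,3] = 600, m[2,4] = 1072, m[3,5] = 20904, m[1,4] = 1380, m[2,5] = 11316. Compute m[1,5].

m[1,5] = min over k∈[1,4] of m[1,k]+m[k+1,5]+p_{0}·p_k·p_{5}.
k=1: 0 + 11316 + 6·4·78 = 13188; k=2: 1656 + 20904 + 6·69·78 = 54852; k=3: 600 + 10140 + 6·2·78 = 11676; k=4: 1380 + 0 + 6·65·78 = 31800.
Minimum: 11676 at k=3.

11676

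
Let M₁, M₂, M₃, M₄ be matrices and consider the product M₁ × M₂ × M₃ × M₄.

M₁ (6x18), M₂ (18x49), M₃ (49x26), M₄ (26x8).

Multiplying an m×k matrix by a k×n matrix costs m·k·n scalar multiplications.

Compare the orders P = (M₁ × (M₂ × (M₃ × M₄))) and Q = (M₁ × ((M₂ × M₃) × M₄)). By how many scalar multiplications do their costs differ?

Order P = (M₁ × (M₂ × (M₃ × M₄))): (M₃ × M₄): 49×26 by 26×8 → 49×8, cost 49·26·8 = 10192; (M₂ × (M₃ × M₄)): 18×49 by 49×8 → 18×8, cost 18·49·8 = 7056; cumulative 17248; (M₁ × (M₂ × (M₃ × M₄))): 6×18 by 18×8 → 6×8, cost 6·18·8 = 864; cumulative 18112. Total 18112.
Order Q = (M₁ × ((M₂ × M₃) × M₄)): (M₂ × M₃): 18×49 by 49×26 → 18×26, cost 18·49·26 = 22932; ((M₂ × M₃) × M₄): 18×26 by 26×8 → 18×8, cost 18·26·8 = 3744; cumulative 26676; (M₁ × ((M₂ × M₃) × M₄)): 6×18 by 18×8 → 6×8, cost 6·18·8 = 864; cumulative 27540. Total 27540.
Difference: |18112 − 27540| = 9428.

9428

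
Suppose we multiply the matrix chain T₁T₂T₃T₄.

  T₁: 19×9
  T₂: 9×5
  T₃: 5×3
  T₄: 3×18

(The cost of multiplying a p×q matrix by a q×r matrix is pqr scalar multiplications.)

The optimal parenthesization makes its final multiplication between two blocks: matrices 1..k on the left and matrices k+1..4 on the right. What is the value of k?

Adjacent pairs: T₁T₂ = 19·9·5 = 855; T₂T₃ = 9·5·3 = 135; T₃T₄ = 5·3·18 = 270.
Length 3: T₁..T₃: k=1: 0+135+19·9·3=648; k=2: 855+0+19·5·3=1140 → min 648 | T₂..T₄: k=2: 0+270+9·5·18=1080; k=3: 135+0+9·3·18=621 → min 621.
Top-level splits: k=1: (T₁..T₁)·(T₂..T₄) → 0+621+19·9·18 = 3699; k=2: (T₁..T₂)·(T₃..T₄) → 855+270+19·5·18 = 2835; k=3: (T₁..T₃)·(T₄..T₄) → 648+0+19·3·18 = 1674.
Best split is after T₃, i.e. k = 3.

3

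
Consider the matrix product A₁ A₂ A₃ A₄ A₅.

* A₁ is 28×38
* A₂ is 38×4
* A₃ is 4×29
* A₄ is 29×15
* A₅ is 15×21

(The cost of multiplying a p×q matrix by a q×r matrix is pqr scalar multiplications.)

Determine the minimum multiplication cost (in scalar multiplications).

Adjacent pairs: A₁A₂ = 28·38·4 = 4256; A₂A₃ = 38·4·29 = 4408; A₃A₄ = 4·29·15 = 1740; A₄A₅ = 29·15·21 = 9135.
Length 3: A₁..A₃: k=1: 0+4408+28·38·29=35264; k=2: 4256+0+28·4·29=7504 → min 7504 | A₂..A₄: k=2: 0+1740+38·4·15=4020; k=3: 4408+0+38·29·15=20938 → min 4020 | A₃..A₅: k=3: 0+9135+4·29·21=11571; k=4: 1740+0+4·15·21=3000 → min 3000.
Length 4: A₁..A₄: k=1: 0+4020+28·38·15=19980; k=2: 4256+1740+28·4·15=7676; k=3: 7504+0+28·29·15=19684 → min 7676 | A₂..A₅: k=2: 0+3000+38·4·21=6192; k=3: 4408+9135+38·29·21=36685; k=4: 4020+0+38·15·21=15990 → min 6192.
Length 5: A₁..A₅: k=1: 0+6192+28·38·21=28536; k=2: 4256+3000+28·4·21=9608; k=3: 7504+9135+28·29·21=33691; k=4: 7676+0+28·15·21=16496 → min 9608.
Optimal order: ((A₁ A₂) ((A₃ A₄) A₅)) with cost 9608.

9608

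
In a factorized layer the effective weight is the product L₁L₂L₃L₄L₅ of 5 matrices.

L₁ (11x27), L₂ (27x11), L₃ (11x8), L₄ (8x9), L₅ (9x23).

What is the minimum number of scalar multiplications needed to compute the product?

Adjacent pairs: L₁L₂ = 11·27·11 = 3267; L₂L₃ = 27·11·8 = 2376; L₃L₄ = 11·8·9 = 792; L₄L₅ = 8·9·23 = 1656.
Length 3: L₁..L₃: k=1: 0+2376+11·27·8=4752; k=2: 3267+0+11·11·8=4235 → min 4235 | L₂..L₄: k=2: 0+792+27·11·9=3465; k=3: 2376+0+27·8·9=4320 → min 3465 | L₃..L₅: k=3: 0+1656+11·8·23=3680; k=4: 792+0+11·9·23=3069 → min 3069.
Length 4: L₁..L₄: k=1: 0+3465+11·27·9=6138; k=2: 3267+792+11·11·9=5148; k=3: 4235+0+11·8·9=5027 → min 5027 | L₂..L₅: k=2: 0+3069+27·11·23=9900; k=3: 2376+1656+27·8·23=9000; k=4: 3465+0+27·9·23=9054 → min 9000.
Length 5: L₁..L₅: k=1: 0+9000+11·27·23=15831; k=2: 3267+3069+11·11·23=9119; k=3: 4235+1656+11·8·23=7915; k=4: 5027+0+11·9·23=7304 → min 7304.
Optimal order: ((((L₁L₂)L₃)L₄)L₅) with cost 7304.

7304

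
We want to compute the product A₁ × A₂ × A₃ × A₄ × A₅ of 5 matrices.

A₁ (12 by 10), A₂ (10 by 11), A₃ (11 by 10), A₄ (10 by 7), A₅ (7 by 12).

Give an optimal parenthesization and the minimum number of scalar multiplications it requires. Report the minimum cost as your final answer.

3388

Adjacent pairs: A₁A₂ = 12·10·11 = 1320; A₂A₃ = 10·11·10 = 1100; A₃A₄ = 11·10·7 = 770; A₄A₅ = 10·7·12 = 840.
Length 3: A₁..A₃: k=1: 0+1100+12·10·10=2300; k=2: 1320+0+12·11·10=2640 → min 2300 | A₂..A₄: k=2: 0+770+10·11·7=1540; k=3: 1100+0+10·10·7=1800 → min 1540 | A₃..A₅: k=3: 0+840+11·10·12=2160; k=4: 770+0+11·7·12=1694 → min 1694.
Length 4: A₁..A₄: k=1: 0+1540+12·10·7=2380; k=2: 1320+770+12·11·7=3014; k=3: 2300+0+12·10·7=3140 → min 2380 | A₂..A₅: k=2: 0+1694+10·11·12=3014; k=3: 1100+840+10·10·12=3140; k=4: 1540+0+10·7·12=2380 → min 2380.
Length 5: A₁..A₅: k=1: 0+2380+12·10·12=3820; k=2: 1320+1694+12·11·12=4598; k=3: 2300+840+12·10·12=4580; k=4: 2380+0+12·7·12=3388 → min 3388.
Optimal parenthesization: ((A₁ × (A₂ × (A₃ × A₄))) × A₅) with cost 3388.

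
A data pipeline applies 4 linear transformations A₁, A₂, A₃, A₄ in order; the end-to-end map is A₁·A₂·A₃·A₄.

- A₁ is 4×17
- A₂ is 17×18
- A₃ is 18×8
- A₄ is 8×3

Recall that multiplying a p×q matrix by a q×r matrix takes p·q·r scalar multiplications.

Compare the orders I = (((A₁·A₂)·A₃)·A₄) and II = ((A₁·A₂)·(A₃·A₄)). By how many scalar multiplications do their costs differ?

24

Order I = (((A₁·A₂)·A₃)·A₄): (A₁·A₂): 4×17 by 17×18 → 4×18, cost 4·17·18 = 1224; ((A₁·A₂)·A₃): 4×18 by 18×8 → 4×8, cost 4·18·8 = 576; cumulative 1800; (((A₁·A₂)·A₃)·A₄): 4×8 by 8×3 → 4×3, cost 4·8·3 = 96; cumulative 1896. Total 1896.
Order II = ((A₁·A₂)·(A₃·A₄)): (A₁·A₂): 4×17 by 17×18 → 4×18, cost 4·17·18 = 1224; (A₃·A₄): 18×8 by 8×3 → 18×3, cost 18·8·3 = 432; ((A₁·A₂)·(A₃·A₄)): 4×18 by 18×3 → 4×3, cost 4·18·3 = 216; cumulative 1872. Total 1872.
Difference: |1896 − 1872| = 24.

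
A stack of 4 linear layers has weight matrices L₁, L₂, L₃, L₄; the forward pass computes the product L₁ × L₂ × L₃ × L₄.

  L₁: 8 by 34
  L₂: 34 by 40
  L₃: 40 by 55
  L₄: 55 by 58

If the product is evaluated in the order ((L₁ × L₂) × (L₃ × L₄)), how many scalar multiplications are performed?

157040

(L₁ × L₂): 8×34 by 34×40 → 8×40, cost 8·34·40 = 10880
(L₃ × L₄): 40×55 by 55×58 → 40×58, cost 40·55·58 = 127600
((L₁ × L₂) × (L₃ × L₄)): 8×40 by 40×58 → 8×58, cost 8·40·58 = 18560; cumulative 157040
Total: 157040 scalar multiplications.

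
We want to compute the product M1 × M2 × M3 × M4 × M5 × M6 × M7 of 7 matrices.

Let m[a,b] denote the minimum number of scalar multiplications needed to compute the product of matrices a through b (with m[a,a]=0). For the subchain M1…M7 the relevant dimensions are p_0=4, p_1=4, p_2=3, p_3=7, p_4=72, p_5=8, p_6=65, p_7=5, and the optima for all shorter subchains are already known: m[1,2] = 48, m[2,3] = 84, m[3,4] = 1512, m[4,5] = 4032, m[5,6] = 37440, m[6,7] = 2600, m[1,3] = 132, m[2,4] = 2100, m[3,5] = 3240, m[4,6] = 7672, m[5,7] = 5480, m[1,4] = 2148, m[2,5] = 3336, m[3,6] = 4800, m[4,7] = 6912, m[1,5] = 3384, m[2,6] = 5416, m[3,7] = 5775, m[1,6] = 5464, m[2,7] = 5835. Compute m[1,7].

m[1,7] = min over k∈[1,6] of m[1,k]+m[k+1,7]+p_{0}·p_k·p_{7}.
k=1: 0 + 5835 + 4·4·5 = 5915; k=2: 48 + 5775 + 4·3·5 = 5883; k=3: 132 + 6912 + 4·7·5 = 7184; k=4: 2148 + 5480 + 4·72·5 = 9068; k=5: 3384 + 2600 + 4·8·5 = 6144; k=6: 5464 + 0 + 4·65·5 = 6764.
Minimum: 5883 at k=2.

5883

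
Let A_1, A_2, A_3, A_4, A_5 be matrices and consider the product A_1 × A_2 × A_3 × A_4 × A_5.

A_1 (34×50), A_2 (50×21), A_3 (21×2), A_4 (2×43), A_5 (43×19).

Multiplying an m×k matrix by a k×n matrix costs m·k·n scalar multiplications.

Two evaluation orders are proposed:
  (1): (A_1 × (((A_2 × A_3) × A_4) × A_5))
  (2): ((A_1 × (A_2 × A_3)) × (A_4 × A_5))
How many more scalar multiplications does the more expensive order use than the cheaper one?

71124

Order (1) = (A_1 × (((A_2 × A_3) × A_4) × A_5)): (A_2 × A_3): 50×21 by 21×2 → 50×2, cost 50·21·2 = 2100; ((A_2 × A_3) × A_4): 50×2 by 2×43 → 50×43, cost 50·2·43 = 4300; cumulative 6400; (((A_2 × A_3) × A_4) × A_5): 50×43 by 43×19 → 50×19, cost 50·43·19 = 40850; cumulative 47250; (A_1 × (((A_2 × A_3) × A_4) × A_5)): 34×50 by 50×19 → 34×19, cost 34·50·19 = 32300; cumulative 79550. Total 79550.
Order (2) = ((A_1 × (A_2 × A_3)) × (A_4 × A_5)): (A_2 × A_3): 50×21 by 21×2 → 50×2, cost 50·21·2 = 2100; (A_1 × (A_2 × A_3)): 34×50 by 50×2 → 34×2, cost 34·50·2 = 3400; cumulative 5500; (A_4 × A_5): 2×43 by 43×19 → 2×19, cost 2·43·19 = 1634; ((A_1 × (A_2 × A_3)) × (A_4 × A_5)): 34×2 by 2×19 → 34×19, cost 34·2·19 = 1292; cumulative 8426. Total 8426.
Difference: |79550 − 8426| = 71124.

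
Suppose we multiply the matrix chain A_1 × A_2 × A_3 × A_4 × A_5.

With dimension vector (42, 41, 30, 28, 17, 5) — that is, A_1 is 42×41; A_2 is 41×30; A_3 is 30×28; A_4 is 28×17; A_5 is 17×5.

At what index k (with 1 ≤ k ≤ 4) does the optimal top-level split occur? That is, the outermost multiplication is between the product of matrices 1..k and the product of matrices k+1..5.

Adjacent pairs: A_1A_2 = 42·41·30 = 51660; A_2A_3 = 41·30·28 = 34440; A_3A_4 = 30·28·17 = 14280; A_4A_5 = 28·17·5 = 2380.
Length 3: A_1..A_3: k=1: 0+34440+42·41·28=82656; k=2: 51660+0+42·30·28=86940 → min 82656 | A_2..A_4: k=2: 0+14280+41·30·17=35190; k=3: 34440+0+41·28·17=53956 → min 35190 | A_3..A_5: k=3: 0+2380+30·28·5=6580; k=4: 14280+0+30·17·5=16830 → min 6580.
Length 4: A_1..A_4: k=1: 0+35190+42·41·17=64464; k=2: 51660+14280+42·30·17=87360; k=3: 82656+0+42·28·17=102648 → min 64464 | A_2..A_5: k=2: 0+6580+41·30·5=12730; k=3: 34440+2380+41·28·5=42560; k=4: 35190+0+41·17·5=38675 → min 12730.
Top-level splits: k=1: (A_1..A_1)·(A_2..A_5) → 0+12730+42·41·5 = 21340; k=2: (A_1..A_2)·(A_3..A_5) → 51660+6580+42·30·5 = 64540; k=3: (A_1..A_3)·(A_4..A_5) → 82656+2380+42·28·5 = 90916; k=4: (A_1..A_4)·(A_5..A_5) → 64464+0+42·17·5 = 68034.
Best split is after A_1, i.e. k = 1.

1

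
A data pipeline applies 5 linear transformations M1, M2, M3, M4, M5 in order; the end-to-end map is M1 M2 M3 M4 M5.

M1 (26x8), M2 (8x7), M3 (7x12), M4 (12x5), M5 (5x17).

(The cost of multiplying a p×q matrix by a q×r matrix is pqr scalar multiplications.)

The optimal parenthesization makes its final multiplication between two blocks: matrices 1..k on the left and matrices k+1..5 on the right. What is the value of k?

4

Adjacent pairs: M1M2 = 26·8·7 = 1456; M2M3 = 8·7·12 = 672; M3M4 = 7·12·5 = 420; M4M5 = 12·5·17 = 1020.
Length 3: M1..M3: k=1: 0+672+26·8·12=3168; k=2: 1456+0+26·7·12=3640 → min 3168 | M2..M4: k=2: 0+420+8·7·5=700; k=3: 672+0+8·12·5=1152 → min 700 | M3..M5: k=3: 0+1020+7·12·17=2448; k=4: 420+0+7·5·17=1015 → min 1015.
Length 4: M1..M4: k=1: 0+700+26·8·5=1740; k=2: 1456+420+26·7·5=2786; k=3: 3168+0+26·12·5=4728 → min 1740 | M2..M5: k=2: 0+1015+8·7·17=1967; k=3: 672+1020+8·12·17=3324; k=4: 700+0+8·5·17=1380 → min 1380.
Top-level splits: k=1: (M1..M1)·(M2..M5) → 0+1380+26·8·17 = 4916; k=2: (M1..M2)·(M3..M5) → 1456+1015+26·7·17 = 5565; k=3: (M1..M3)·(M4..M5) → 3168+1020+26·12·17 = 9492; k=4: (M1..M4)·(M5..M5) → 1740+0+26·5·17 = 3950.
Best split is after M4, i.e. k = 4.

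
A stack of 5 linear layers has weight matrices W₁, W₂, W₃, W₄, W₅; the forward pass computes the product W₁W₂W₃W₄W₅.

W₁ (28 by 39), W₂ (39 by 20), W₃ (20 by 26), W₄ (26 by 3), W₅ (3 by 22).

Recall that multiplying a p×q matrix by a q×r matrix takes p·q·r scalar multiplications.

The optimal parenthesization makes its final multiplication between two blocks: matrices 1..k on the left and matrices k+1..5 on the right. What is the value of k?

Adjacent pairs: W₁W₂ = 28·39·20 = 21840; W₂W₃ = 39·20·26 = 20280; W₃W₄ = 20·26·3 = 1560; W₄W₅ = 26·3·22 = 1716.
Length 3: W₁..W₃: k=1: 0+20280+28·39·26=48672; k=2: 21840+0+28·20·26=36400 → min 36400 | W₂..W₄: k=2: 0+1560+39·20·3=3900; k=3: 20280+0+39·26·3=23322 → min 3900 | W₃..W₅: k=3: 0+1716+20·26·22=13156; k=4: 1560+0+20·3·22=2880 → min 2880.
Length 4: W₁..W₄: k=1: 0+3900+28·39·3=7176; k=2: 21840+1560+28·20·3=25080; k=3: 36400+0+28·26·3=38584 → min 7176 | W₂..W₅: k=2: 0+2880+39·20·22=20040; k=3: 20280+1716+39·26·22=44304; k=4: 3900+0+39·3·22=6474 → min 6474.
Top-level splits: k=1: (W₁..W₁)·(W₂..W₅) → 0+6474+28·39·22 = 30498; k=2: (W₁..W₂)·(W₃..W₅) → 21840+2880+28·20·22 = 37040; k=3: (W₁..W₃)·(W₄..W₅) → 36400+1716+28·26·22 = 54132; k=4: (W₁..W₄)·(W₅..W₅) → 7176+0+28·3·22 = 9024.
Best split is after W₄, i.e. k = 4.

4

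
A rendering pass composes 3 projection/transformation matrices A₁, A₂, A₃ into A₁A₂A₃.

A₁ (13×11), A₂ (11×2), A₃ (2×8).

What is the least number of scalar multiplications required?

Order (A₁(A₂A₃)): (A₂A₃): 11×2 by 2×8 → 11×8, cost 11·2·8 = 176; (A₁(A₂A₃)): 13×11 by 11×8 → 13×8, cost 13·11·8 = 1144; cumulative 1320. Total 1320.
Order ((A₁A₂)A₃): (A₁A₂): 13×11 by 11×2 → 13×2, cost 13·11·2 = 286; ((A₁A₂)A₃): 13×2 by 2×8 → 13×8, cost 13·2·8 = 208; cumulative 494. Total 494.
Minimum: 494.

494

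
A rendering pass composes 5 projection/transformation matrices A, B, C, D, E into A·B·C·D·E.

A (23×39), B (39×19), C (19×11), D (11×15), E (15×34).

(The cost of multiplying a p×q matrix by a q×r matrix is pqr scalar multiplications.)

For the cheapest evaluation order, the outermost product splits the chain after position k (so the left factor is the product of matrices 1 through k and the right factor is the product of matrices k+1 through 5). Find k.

Adjacent pairs: AB = 23·39·19 = 17043; BC = 39·19·11 = 8151; CD = 19·11·15 = 3135; DE = 11·15·34 = 5610.
Length 3: A..C: k=1: 0+8151+23·39·11=18018; k=2: 17043+0+23·19·11=21850 → min 18018 | B..D: k=2: 0+3135+39·19·15=14250; k=3: 8151+0+39·11·15=14586 → min 14250 | C..E: k=3: 0+5610+19·11·34=12716; k=4: 3135+0+19·15·34=12825 → min 12716.
Length 4: A..D: k=1: 0+14250+23·39·15=27705; k=2: 17043+3135+23·19·15=26733; k=3: 18018+0+23·11·15=21813 → min 21813 | B..E: k=2: 0+12716+39·19·34=37910; k=3: 8151+5610+39·11·34=28347; k=4: 14250+0+39·15·34=34140 → min 28347.
Top-level splits: k=1: (A..A)·(B..E) → 0+28347+23·39·34 = 58845; k=2: (A..B)·(C..E) → 17043+12716+23·19·34 = 44617; k=3: (A..C)·(D..E) → 18018+5610+23·11·34 = 32230; k=4: (A..D)·(E..E) → 21813+0+23·15·34 = 33543.
Best split is after C, i.e. k = 3.

3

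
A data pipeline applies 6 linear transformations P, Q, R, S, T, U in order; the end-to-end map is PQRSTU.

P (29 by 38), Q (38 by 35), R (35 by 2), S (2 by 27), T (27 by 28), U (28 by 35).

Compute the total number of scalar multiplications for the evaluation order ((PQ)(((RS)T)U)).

(PQ): 29×38 by 38×35 → 29×35, cost 29·38·35 = 38570
(RS): 35×2 by 2×27 → 35×27, cost 35·2·27 = 1890
((RS)T): 35×27 by 27×28 → 35×28, cost 35·27·28 = 26460; cumulative 28350
(((RS)T)U): 35×28 by 28×35 → 35×35, cost 35·28·35 = 34300; cumulative 62650
((PQ)(((RS)T)U)): 29×35 by 35×35 → 29×35, cost 29·35·35 = 35525; cumulative 136745
Total: 136745 scalar multiplications.

136745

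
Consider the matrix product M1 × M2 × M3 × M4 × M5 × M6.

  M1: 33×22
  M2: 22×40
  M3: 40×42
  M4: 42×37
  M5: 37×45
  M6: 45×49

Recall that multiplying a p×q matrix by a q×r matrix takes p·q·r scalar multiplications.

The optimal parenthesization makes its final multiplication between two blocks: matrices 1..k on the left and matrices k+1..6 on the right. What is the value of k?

1

Adjacent pairs: M1M2 = 33·22·40 = 29040; M2M3 = 22·40·42 = 36960; M3M4 = 40·42·37 = 62160; M4M5 = 42·37·45 = 69930; M5M6 = 37·45·49 = 81585.
Length 3: M1..M3: k=1: 0+36960+33·22·42=67452; k=2: 29040+0+33·40·42=84480 → min 67452 | M2..M4: k=2: 0+62160+22·40·37=94720; k=3: 36960+0+22·42·37=71148 → min 71148 | M3..M5: k=3: 0+69930+40·42·45=145530; k=4: 62160+0+40·37·45=128760 → min 128760 | M4..M6: k=4: 0+81585+42·37·49=157731; k=5: 69930+0+42·45·49=162540 → min 157731.
Length 4: M1..M4: k=1: 0+71148+33·22·37=98010; k=2: 29040+62160+33·40·37=140040; k=3: 67452+0+33·42·37=118734 → min 98010 | M2..M5: k=2: 0+128760+22·40·45=168360; k=3: 36960+69930+22·42·45=148470; k=4: 71148+0+22·37·45=107778 → min 107778 | M3..M6: k=3: 0+157731+40·42·49=240051; k=4: 62160+81585+40·37·49=216265; k=5: 128760+0+40·45·49=216960 → min 216265.
Length 5: M1..M5: k=1: 0+107778+33·22·45=140448; k=2: 29040+128760+33·40·45=217200; k=3: 67452+69930+33·42·45=199752; k=4: 98010+0+33·37·45=152955 → min 140448 | M2..M6: k=2: 0+216265+22·40·49=259385; k=3: 36960+157731+22·42·49=239967; k=4: 71148+81585+22·37·49=192619; k=5: 107778+0+22·45·49=156288 → min 156288.
Top-level splits: k=1: (M1..M1)·(M2..M6) → 0+156288+33·22·49 = 191862; k=2: (M1..M2)·(M3..M6) → 29040+216265+33·40·49 = 309985; k=3: (M1..M3)·(M4..M6) → 67452+157731+33·42·49 = 293097; k=4: (M1..M4)·(M5..M6) → 98010+81585+33·37·49 = 239424; k=5: (M1..M5)·(M6..M6) → 140448+0+33·45·49 = 213213.
Best split is after M1, i.e. k = 1.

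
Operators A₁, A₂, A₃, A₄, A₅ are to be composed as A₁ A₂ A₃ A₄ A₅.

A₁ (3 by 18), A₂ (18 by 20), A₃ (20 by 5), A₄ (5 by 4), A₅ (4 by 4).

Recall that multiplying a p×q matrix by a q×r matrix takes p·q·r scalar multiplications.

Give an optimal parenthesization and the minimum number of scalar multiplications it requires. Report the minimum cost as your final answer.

1488

Adjacent pairs: A₁A₂ = 3·18·20 = 1080; A₂A₃ = 18·20·5 = 1800; A₃A₄ = 20·5·4 = 400; A₄A₅ = 5·4·4 = 80.
Length 3: A₁..A₃: k=1: 0+1800+3·18·5=2070; k=2: 1080+0+3·20·5=1380 → min 1380 | A₂..A₄: k=2: 0+400+18·20·4=1840; k=3: 1800+0+18·5·4=2160 → min 1840 | A₃..A₅: k=3: 0+80+20·5·4=480; k=4: 400+0+20·4·4=720 → min 480.
Length 4: A₁..A₄: k=1: 0+1840+3·18·4=2056; k=2: 1080+400+3·20·4=1720; k=3: 1380+0+3·5·4=1440 → min 1440 | A₂..A₅: k=2: 0+480+18·20·4=1920; k=3: 1800+80+18·5·4=2240; k=4: 1840+0+18·4·4=2128 → min 1920.
Length 5: A₁..A₅: k=1: 0+1920+3·18·4=2136; k=2: 1080+480+3·20·4=1800; k=3: 1380+80+3·5·4=1520; k=4: 1440+0+3·4·4=1488 → min 1488.
Optimal parenthesization: ((((A₁ A₂) A₃) A₄) A₅) with cost 1488.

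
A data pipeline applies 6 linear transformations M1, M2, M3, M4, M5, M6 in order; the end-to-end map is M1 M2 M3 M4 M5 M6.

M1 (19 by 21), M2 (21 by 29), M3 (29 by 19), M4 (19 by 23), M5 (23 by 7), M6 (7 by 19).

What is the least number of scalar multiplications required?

Adjacent pairs: M1M2 = 19·21·29 = 11571; M2M3 = 21·29·19 = 11571; M3M4 = 29·19·23 = 12673; M4M5 = 19·23·7 = 3059; M5M6 = 23·7·19 = 3059.
Length 3: M1..M3: k=1: 0+11571+19·21·19=19152; k=2: 11571+0+19·29·19=22040 → min 19152 | M2..M4: k=2: 0+12673+21·29·23=26680; k=3: 11571+0+21·19·23=20748 → min 20748 | M3..M5: k=3: 0+3059+29·19·7=6916; k=4: 12673+0+29·23·7=17342 → min 6916 | M4..M6: k=4: 0+3059+19·23·19=11362; k=5: 3059+0+19·7·19=5586 → min 5586.
Length 4: M1..M4: k=1: 0+20748+19·21·23=29925; k=2: 11571+12673+19·29·23=36917; k=3: 19152+0+19·19·23=27455 → min 27455 | M2..M5: k=2: 0+6916+21·29·7=11179; k=3: 11571+3059+21·19·7=17423; k=4: 20748+0+21·23·7=24129 → min 11179 | M3..M6: k=3: 0+5586+29·19·19=16055; k=4: 12673+3059+29·23·19=28405; k=5: 6916+0+29·7·19=10773 → min 10773.
Length 5: M1..M5: k=1: 0+11179+19·21·7=13972; k=2: 11571+6916+19·29·7=22344; k=3: 19152+3059+19·19·7=24738; k=4: 27455+0+19·23·7=30514 → min 13972 | M2..M6: k=2: 0+10773+21·29·19=22344; k=3: 11571+5586+21·19·19=24738; k=4: 20748+3059+21·23·19=32984; k=5: 11179+0+21·7·19=13972 → min 13972.
Length 6: M1..M6: k=1: 0+13972+19·21·19=21553; k=2: 11571+10773+19·29·19=32813; k=3: 19152+5586+19·19·19=31597; k=4: 27455+3059+19·23·19=38817; k=5: 13972+0+19·7·19=16499 → min 16499.
Optimal order: ((M1 (M2 (M3 (M4 M5)))) M6) with cost 16499.

16499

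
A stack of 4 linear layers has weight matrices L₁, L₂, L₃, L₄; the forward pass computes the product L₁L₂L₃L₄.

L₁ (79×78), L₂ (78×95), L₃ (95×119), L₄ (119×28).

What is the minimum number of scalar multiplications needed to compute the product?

Adjacent pairs: L₁L₂ = 79·78·95 = 585390; L₂L₃ = 78·95·119 = 881790; L₃L₄ = 95·119·28 = 316540.
Length 3: L₁..L₃: k=1: 0+881790+79·78·119=1615068; k=2: 585390+0+79·95·119=1478485 → min 1478485 | L₂..L₄: k=2: 0+316540+78·95·28=524020; k=3: 881790+0+78·119·28=1141686 → min 524020.
Length 4: L₁..L₄: k=1: 0+524020+79·78·28=696556; k=2: 585390+316540+79·95·28=1112070; k=3: 1478485+0+79·119·28=1741713 → min 696556.
Optimal order: (L₁(L₂(L₃L₄))) with cost 696556.

696556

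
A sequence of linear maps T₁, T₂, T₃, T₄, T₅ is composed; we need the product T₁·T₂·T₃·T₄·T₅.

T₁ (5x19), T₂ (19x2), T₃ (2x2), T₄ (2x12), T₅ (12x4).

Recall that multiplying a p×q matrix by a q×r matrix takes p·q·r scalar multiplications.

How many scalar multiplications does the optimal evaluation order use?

Adjacent pairs: T₁T₂ = 5·19·2 = 190; T₂T₃ = 19·2·2 = 76; T₃T₄ = 2·2·12 = 48; T₄T₅ = 2·12·4 = 96.
Length 3: T₁..T₃: k=1: 0+76+5·19·2=266; k=2: 190+0+5·2·2=210 → min 210 | T₂..T₄: k=2: 0+48+19·2·12=504; k=3: 76+0+19·2·12=532 → min 504 | T₃..T₅: k=3: 0+96+2·2·4=112; k=4: 48+0+2·12·4=144 → min 112.
Length 4: T₁..T₄: k=1: 0+504+5·19·12=1644; k=2: 190+48+5·2·12=358; k=3: 210+0+5·2·12=330 → min 330 | T₂..T₅: k=2: 0+112+19·2·4=264; k=3: 76+96+19·2·4=324; k=4: 504+0+19·12·4=1416 → min 264.
Length 5: T₁..T₅: k=1: 0+264+5·19·4=644; k=2: 190+112+5·2·4=342; k=3: 210+96+5·2·4=346; k=4: 330+0+5·12·4=570 → min 342.
Optimal order: ((T₁·T₂)·(T₃·(T₄·T₅))) with cost 342.

342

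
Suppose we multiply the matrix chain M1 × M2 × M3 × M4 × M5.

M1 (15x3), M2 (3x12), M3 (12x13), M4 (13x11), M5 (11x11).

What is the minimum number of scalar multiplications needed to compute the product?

Adjacent pairs: M1M2 = 15·3·12 = 540; M2M3 = 3·12·13 = 468; M3M4 = 12·13·11 = 1716; M4M5 = 13·11·11 = 1573.
Length 3: M1..M3: k=1: 0+468+15·3·13=1053; k=2: 540+0+15·12·13=2880 → min 1053 | M2..M4: k=2: 0+1716+3·12·11=2112; k=3: 468+0+3·13·11=897 → min 897 | M3..M5: k=3: 0+1573+12·13·11=3289; k=4: 1716+0+12·11·11=3168 → min 3168.
Length 4: M1..M4: k=1: 0+897+15·3·11=1392; k=2: 540+1716+15·12·11=4236; k=3: 1053+0+15·13·11=3198 → min 1392 | M2..M5: k=2: 0+3168+3·12·11=3564; k=3: 468+1573+3·13·11=2470; k=4: 897+0+3·11·11=1260 → min 1260.
Length 5: M1..M5: k=1: 0+1260+15·3·11=1755; k=2: 540+3168+15·12·11=5688; k=3: 1053+1573+15·13·11=4771; k=4: 1392+0+15·11·11=3207 → min 1755.
Optimal order: (M1 × (((M2 × M3) × M4) × M5)) with cost 1755.

1755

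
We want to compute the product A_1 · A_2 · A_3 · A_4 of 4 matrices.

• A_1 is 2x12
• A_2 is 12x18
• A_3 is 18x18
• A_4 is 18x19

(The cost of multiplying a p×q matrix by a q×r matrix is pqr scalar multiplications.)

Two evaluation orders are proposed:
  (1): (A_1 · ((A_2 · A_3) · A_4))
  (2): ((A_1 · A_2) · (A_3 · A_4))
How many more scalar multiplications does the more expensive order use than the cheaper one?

1176

Order (1) = (A_1 · ((A_2 · A_3) · A_4)): (A_2 · A_3): 12×18 by 18×18 → 12×18, cost 12·18·18 = 3888; ((A_2 · A_3) · A_4): 12×18 by 18×19 → 12×19, cost 12·18·19 = 4104; cumulative 7992; (A_1 · ((A_2 · A_3) · A_4)): 2×12 by 12×19 → 2×19, cost 2·12·19 = 456; cumulative 8448. Total 8448.
Order (2) = ((A_1 · A_2) · (A_3 · A_4)): (A_1 · A_2): 2×12 by 12×18 → 2×18, cost 2·12·18 = 432; (A_3 · A_4): 18×18 by 18×19 → 18×19, cost 18·18·19 = 6156; ((A_1 · A_2) · (A_3 · A_4)): 2×18 by 18×19 → 2×19, cost 2·18·19 = 684; cumulative 7272. Total 7272.
Difference: |8448 − 7272| = 1176.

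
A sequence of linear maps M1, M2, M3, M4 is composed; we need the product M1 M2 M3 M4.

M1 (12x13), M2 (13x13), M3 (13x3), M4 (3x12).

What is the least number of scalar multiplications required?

1407

Adjacent pairs: M1M2 = 12·13·13 = 2028; M2M3 = 13·13·3 = 507; M3M4 = 13·3·12 = 468.
Length 3: M1..M3: k=1: 0+507+12·13·3=975; k=2: 2028+0+12·13·3=2496 → min 975 | M2..M4: k=2: 0+468+13·13·12=2496; k=3: 507+0+13·3·12=975 → min 975.
Length 4: M1..M4: k=1: 0+975+12·13·12=2847; k=2: 2028+468+12·13·12=4368; k=3: 975+0+12·3·12=1407 → min 1407.
Optimal order: ((M1 (M2 M3)) M4) with cost 1407.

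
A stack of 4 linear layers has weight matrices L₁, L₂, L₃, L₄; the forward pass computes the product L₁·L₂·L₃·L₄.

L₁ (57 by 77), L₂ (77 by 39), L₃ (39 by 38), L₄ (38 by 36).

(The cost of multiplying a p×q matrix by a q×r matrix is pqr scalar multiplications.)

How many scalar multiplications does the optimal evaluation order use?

304551

Adjacent pairs: L₁L₂ = 57·77·39 = 171171; L₂L₃ = 77·39·38 = 114114; L₃L₄ = 39·38·36 = 53352.
Length 3: L₁..L₃: k=1: 0+114114+57·77·38=280896; k=2: 171171+0+57·39·38=255645 → min 255645 | L₂..L₄: k=2: 0+53352+77·39·36=161460; k=3: 114114+0+77·38·36=219450 → min 161460.
Length 4: L₁..L₄: k=1: 0+161460+57·77·36=319464; k=2: 171171+53352+57·39·36=304551; k=3: 255645+0+57·38·36=333621 → min 304551.
Optimal order: ((L₁·L₂)·(L₃·L₄)) with cost 304551.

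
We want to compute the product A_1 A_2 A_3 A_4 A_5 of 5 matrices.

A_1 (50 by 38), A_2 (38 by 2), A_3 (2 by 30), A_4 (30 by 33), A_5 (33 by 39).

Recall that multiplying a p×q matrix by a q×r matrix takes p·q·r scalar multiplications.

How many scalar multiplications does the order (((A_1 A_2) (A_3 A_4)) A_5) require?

73430

(A_1 A_2): 50×38 by 38×2 → 50×2, cost 50·38·2 = 3800
(A_3 A_4): 2×30 by 30×33 → 2×33, cost 2·30·33 = 1980
((A_1 A_2) (A_3 A_4)): 50×2 by 2×33 → 50×33, cost 50·2·33 = 3300; cumulative 9080
(((A_1 A_2) (A_3 A_4)) A_5): 50×33 by 33×39 → 50×39, cost 50·33·39 = 64350; cumulative 73430
Total: 73430 scalar multiplications.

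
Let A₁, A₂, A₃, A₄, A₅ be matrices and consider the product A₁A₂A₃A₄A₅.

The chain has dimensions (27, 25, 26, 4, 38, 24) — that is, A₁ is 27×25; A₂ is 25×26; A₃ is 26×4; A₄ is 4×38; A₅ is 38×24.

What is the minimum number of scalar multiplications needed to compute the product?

Adjacent pairs: A₁A₂ = 27·25·26 = 17550; A₂A₃ = 25·26·4 = 2600; A₃A₄ = 26·4·38 = 3952; A₄A₅ = 4·38·24 = 3648.
Length 3: A₁..A₃: k=1: 0+2600+27·25·4=5300; k=2: 17550+0+27·26·4=20358 → min 5300 | A₂..A₄: k=2: 0+3952+25·26·38=28652; k=3: 2600+0+25·4·38=6400 → min 6400 | A₃..A₅: k=3: 0+3648+26·4·24=6144; k=4: 3952+0+26·38·24=27664 → min 6144.
Length 4: A₁..A₄: k=1: 0+6400+27·25·38=32050; k=2: 17550+3952+27·26·38=48178; k=3: 5300+0+27·4·38=9404 → min 9404 | A₂..A₅: k=2: 0+6144+25·26·24=21744; k=3: 2600+3648+25·4·24=8648; k=4: 6400+0+25·38·24=29200 → min 8648.
Length 5: A₁..A₅: k=1: 0+8648+27·25·24=24848; k=2: 17550+6144+27·26·24=40542; k=3: 5300+3648+27·4·24=11540; k=4: 9404+0+27·38·24=34028 → min 11540.
Optimal order: ((A₁(A₂A₃))(A₄A₅)) with cost 11540.

11540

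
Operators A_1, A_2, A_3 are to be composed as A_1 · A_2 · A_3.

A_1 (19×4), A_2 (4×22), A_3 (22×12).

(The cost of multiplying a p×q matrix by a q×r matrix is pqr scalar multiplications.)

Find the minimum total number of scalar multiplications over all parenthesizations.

Order (A_1 · (A_2 · A_3)): (A_2 · A_3): 4×22 by 22×12 → 4×12, cost 4·22·12 = 1056; (A_1 · (A_2 · A_3)): 19×4 by 4×12 → 19×12, cost 19·4·12 = 912; cumulative 1968. Total 1968.
Order ((A_1 · A_2) · A_3): (A_1 · A_2): 19×4 by 4×22 → 19×22, cost 19·4·22 = 1672; ((A_1 · A_2) · A_3): 19×22 by 22×12 → 19×12, cost 19·22·12 = 5016; cumulative 6688. Total 6688.
Minimum: 1968.

1968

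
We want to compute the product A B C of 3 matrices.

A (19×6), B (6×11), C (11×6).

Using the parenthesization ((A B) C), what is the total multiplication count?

2508

(A B): 19×6 by 6×11 → 19×11, cost 19·6·11 = 1254
((A B) C): 19×11 by 11×6 → 19×6, cost 19·11·6 = 1254; cumulative 2508
Total: 2508 scalar multiplications.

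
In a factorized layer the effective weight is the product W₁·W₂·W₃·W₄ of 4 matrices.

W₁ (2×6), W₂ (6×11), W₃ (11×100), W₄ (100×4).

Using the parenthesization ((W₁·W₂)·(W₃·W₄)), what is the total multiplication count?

4620

(W₁·W₂): 2×6 by 6×11 → 2×11, cost 2·6·11 = 132
(W₃·W₄): 11×100 by 100×4 → 11×4, cost 11·100·4 = 4400
((W₁·W₂)·(W₃·W₄)): 2×11 by 11×4 → 2×4, cost 2·11·4 = 88; cumulative 4620
Total: 4620 scalar multiplications.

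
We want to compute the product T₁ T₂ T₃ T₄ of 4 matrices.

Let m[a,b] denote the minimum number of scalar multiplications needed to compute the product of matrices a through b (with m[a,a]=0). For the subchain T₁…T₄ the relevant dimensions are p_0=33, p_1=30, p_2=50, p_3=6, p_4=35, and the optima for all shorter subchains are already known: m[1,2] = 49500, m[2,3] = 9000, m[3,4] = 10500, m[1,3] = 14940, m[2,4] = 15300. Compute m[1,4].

m[1,4] = min over k∈[1,3] of m[1,k]+m[k+1,4]+p_{0}·p_k·p_{4}.
k=1: 0 + 15300 + 33·30·35 = 49950; k=2: 49500 + 10500 + 33·50·35 = 117750; k=3: 14940 + 0 + 33·6·35 = 21870.
Minimum: 21870 at k=3.

21870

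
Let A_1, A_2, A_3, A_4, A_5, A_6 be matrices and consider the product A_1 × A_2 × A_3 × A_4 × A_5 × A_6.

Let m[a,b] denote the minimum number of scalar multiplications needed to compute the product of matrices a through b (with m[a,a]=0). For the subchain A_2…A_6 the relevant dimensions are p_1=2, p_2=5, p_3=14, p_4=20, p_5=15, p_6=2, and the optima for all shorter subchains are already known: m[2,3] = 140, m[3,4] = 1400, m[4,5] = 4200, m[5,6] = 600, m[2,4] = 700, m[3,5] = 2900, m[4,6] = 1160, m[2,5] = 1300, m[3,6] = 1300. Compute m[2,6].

m[2,6] = min over k∈[2,5] of m[2,k]+m[k+1,6]+p_{1}·p_k·p_{6}.
k=2: 0 + 1300 + 2·5·2 = 1320; k=3: 140 + 1160 + 2·14·2 = 1356; k=4: 700 + 600 + 2·20·2 = 1380; k=5: 1300 + 0 + 2·15·2 = 1360.
Minimum: 1320 at k=2.

1320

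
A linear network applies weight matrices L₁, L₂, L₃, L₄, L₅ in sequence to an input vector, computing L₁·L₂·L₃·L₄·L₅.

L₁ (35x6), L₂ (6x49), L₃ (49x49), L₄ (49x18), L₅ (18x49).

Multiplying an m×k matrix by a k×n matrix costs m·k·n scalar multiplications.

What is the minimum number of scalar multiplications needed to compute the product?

35280

Adjacent pairs: L₁L₂ = 35·6·49 = 10290; L₂L₃ = 6·49·49 = 14406; L₃L₄ = 49·49·18 = 43218; L₄L₅ = 49·18·49 = 43218.
Length 3: L₁..L₃: k=1: 0+14406+35·6·49=24696; k=2: 10290+0+35·49·49=94325 → min 24696 | L₂..L₄: k=2: 0+43218+6·49·18=48510; k=3: 14406+0+6·49·18=19698 → min 19698 | L₃..L₅: k=3: 0+43218+49·49·49=160867; k=4: 43218+0+49·18·49=86436 → min 86436.
Length 4: L₁..L₄: k=1: 0+19698+35·6·18=23478; k=2: 10290+43218+35·49·18=84378; k=3: 24696+0+35·49·18=55566 → min 23478 | L₂..L₅: k=2: 0+86436+6·49·49=100842; k=3: 14406+43218+6·49·49=72030; k=4: 19698+0+6·18·49=24990 → min 24990.
Length 5: L₁..L₅: k=1: 0+24990+35·6·49=35280; k=2: 10290+86436+35·49·49=180761; k=3: 24696+43218+35·49·49=151949; k=4: 23478+0+35·18·49=54348 → min 35280.
Optimal order: (L₁·(((L₂·L₃)·L₄)·L₅)) with cost 35280.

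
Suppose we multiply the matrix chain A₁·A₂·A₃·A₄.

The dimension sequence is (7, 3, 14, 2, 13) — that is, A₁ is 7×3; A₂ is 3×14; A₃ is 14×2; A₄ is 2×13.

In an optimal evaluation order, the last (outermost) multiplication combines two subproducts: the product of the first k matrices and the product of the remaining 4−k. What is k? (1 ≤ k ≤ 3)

Adjacent pairs: A₁A₂ = 7·3·14 = 294; A₂A₃ = 3·14·2 = 84; A₃A₄ = 14·2·13 = 364.
Length 3: A₁..A₃: k=1: 0+84+7·3·2=126; k=2: 294+0+7·14·2=490 → min 126 | A₂..A₄: k=2: 0+364+3·14·13=910; k=3: 84+0+3·2·13=162 → min 162.
Top-level splits: k=1: (A₁..A₁)·(A₂..A₄) → 0+162+7·3·13 = 435; k=2: (A₁..A₂)·(A₃..A₄) → 294+364+7·14·13 = 1932; k=3: (A₁..A₃)·(A₄..A₄) → 126+0+7·2·13 = 308.
Best split is after A₃, i.e. k = 3.

3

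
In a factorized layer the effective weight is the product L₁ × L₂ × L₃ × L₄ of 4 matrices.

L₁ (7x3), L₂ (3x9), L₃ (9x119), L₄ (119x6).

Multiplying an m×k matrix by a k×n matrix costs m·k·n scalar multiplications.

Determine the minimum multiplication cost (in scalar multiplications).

5481

Adjacent pairs: L₁L₂ = 7·3·9 = 189; L₂L₃ = 3·9·119 = 3213; L₃L₄ = 9·119·6 = 6426.
Length 3: L₁..L₃: k=1: 0+3213+7·3·119=5712; k=2: 189+0+7·9·119=7686 → min 5712 | L₂..L₄: k=2: 0+6426+3·9·6=6588; k=3: 3213+0+3·119·6=5355 → min 5355.
Length 4: L₁..L₄: k=1: 0+5355+7·3·6=5481; k=2: 189+6426+7·9·6=6993; k=3: 5712+0+7·119·6=10710 → min 5481.
Optimal order: (L₁ × ((L₂ × L₃) × L₄)) with cost 5481.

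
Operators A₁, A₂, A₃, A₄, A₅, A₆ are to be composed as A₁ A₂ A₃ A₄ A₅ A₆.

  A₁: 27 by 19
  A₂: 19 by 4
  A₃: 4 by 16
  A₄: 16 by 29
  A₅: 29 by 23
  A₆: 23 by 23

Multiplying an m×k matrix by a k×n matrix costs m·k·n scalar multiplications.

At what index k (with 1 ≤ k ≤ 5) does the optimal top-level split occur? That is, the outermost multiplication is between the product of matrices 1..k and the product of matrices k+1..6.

2

Adjacent pairs: A₁A₂ = 27·19·4 = 2052; A₂A₃ = 19·4·16 = 1216; A₃A₄ = 4·16·29 = 1856; A₄A₅ = 16·29·23 = 10672; A₅A₆ = 29·23·23 = 15341.
Length 3: A₁..A₃: k=1: 0+1216+27·19·16=9424; k=2: 2052+0+27·4·16=3780 → min 3780 | A₂..A₄: k=2: 0+1856+19·4·29=4060; k=3: 1216+0+19·16·29=10032 → min 4060 | A₃..A₅: k=3: 0+10672+4·16·23=12144; k=4: 1856+0+4·29·23=4524 → min 4524 | A₄..A₆: k=4: 0+15341+16·29·23=26013; k=5: 10672+0+16·23·23=19136 → min 19136.
Length 4: A₁..A₄: k=1: 0+4060+27·19·29=18937; k=2: 2052+1856+27·4·29=7040; k=3: 3780+0+27·16·29=16308 → min 7040 | A₂..A₅: k=2: 0+4524+19·4·23=6272; k=3: 1216+10672+19·16·23=18880; k=4: 4060+0+19·29·23=16733 → min 6272 | A₃..A₆: k=3: 0+19136+4·16·23=20608; k=4: 1856+15341+4·29·23=19865; k=5: 4524+0+4·23·23=6640 → min 6640.
Length 5: A₁..A₅: k=1: 0+6272+27·19·23=18071; k=2: 2052+4524+27·4·23=9060; k=3: 3780+10672+27·16·23=24388; k=4: 7040+0+27·29·23=25049 → min 9060 | A₂..A₆: k=2: 0+6640+19·4·23=8388; k=3: 1216+19136+19·16·23=27344; k=4: 4060+15341+19·29·23=32074; k=5: 6272+0+19·23·23=16323 → min 8388.
Top-level splits: k=1: (A₁..A₁)·(A₂..A₆) → 0+8388+27·19·23 = 20187; k=2: (A₁..A₂)·(A₃..A₆) → 2052+6640+27·4·23 = 11176; k=3: (A₁..A₃)·(A₄..A₆) → 3780+19136+27·16·23 = 32852; k=4: (A₁..A₄)·(A₅..A₆) → 7040+15341+27·29·23 = 40390; k=5: (A₁..A₅)·(A₆..A₆) → 9060+0+27·23·23 = 23343.
Best split is after A₂, i.e. k = 2.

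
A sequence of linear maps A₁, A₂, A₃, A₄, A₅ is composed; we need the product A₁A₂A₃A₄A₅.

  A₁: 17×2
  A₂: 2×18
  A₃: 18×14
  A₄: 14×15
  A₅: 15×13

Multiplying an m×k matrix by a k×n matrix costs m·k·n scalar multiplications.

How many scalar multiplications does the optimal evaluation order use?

Adjacent pairs: A₁A₂ = 17·2·18 = 612; A₂A₃ = 2·18·14 = 504; A₃A₄ = 18·14·15 = 3780; A₄A₅ = 14·15·13 = 2730.
Length 3: A₁..A₃: k=1: 0+504+17·2·14=980; k=2: 612+0+17·18·14=4896 → min 980 | A₂..A₄: k=2: 0+3780+2·18·15=4320; k=3: 504+0+2·14·15=924 → min 924 | A₃..A₅: k=3: 0+2730+18·14·13=6006; k=4: 3780+0+18·15·13=7290 → min 6006.
Length 4: A₁..A₄: k=1: 0+924+17·2·15=1434; k=2: 612+3780+17·18·15=8982; k=3: 980+0+17·14·15=4550 → min 1434 | A₂..A₅: k=2: 0+6006+2·18·13=6474; k=3: 504+2730+2·14·13=3598; k=4: 924+0+2·15·13=1314 → min 1314.
Length 5: A₁..A₅: k=1: 0+1314+17·2·13=1756; k=2: 612+6006+17·18·13=10596; k=3: 980+2730+17·14·13=6804; k=4: 1434+0+17·15·13=4749 → min 1756.
Optimal order: (A₁(((A₂A₃)A₄)A₅)) with cost 1756.

1756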